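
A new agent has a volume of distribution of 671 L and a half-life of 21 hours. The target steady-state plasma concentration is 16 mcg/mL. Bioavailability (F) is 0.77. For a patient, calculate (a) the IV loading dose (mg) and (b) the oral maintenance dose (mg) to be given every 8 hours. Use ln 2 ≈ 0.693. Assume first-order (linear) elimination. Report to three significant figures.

(a) 10700 mg; (b) 3680 mg

LD = Vd × C = 671.0 × 16 = 10740 mg
CL = 0.693 × Vd / t½ = 0.693 × 671.0 / 21 = 22.14 L/h
D = CL × Css × τ / F = 22.14 × 16 × 8 / 0.77 = 3680 mg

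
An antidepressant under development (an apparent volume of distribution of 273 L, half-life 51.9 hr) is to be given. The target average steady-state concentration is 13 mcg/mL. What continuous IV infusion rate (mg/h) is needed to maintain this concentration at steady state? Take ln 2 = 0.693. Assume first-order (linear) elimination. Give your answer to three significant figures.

CL = ln 2 · Vd / t½ = 0.693 × 273.0 / 51.9 = 3.645 L/h
Infusion rate = CL × Css = 3.645 × 13 = 47.39 mg/h

47.4 mg/h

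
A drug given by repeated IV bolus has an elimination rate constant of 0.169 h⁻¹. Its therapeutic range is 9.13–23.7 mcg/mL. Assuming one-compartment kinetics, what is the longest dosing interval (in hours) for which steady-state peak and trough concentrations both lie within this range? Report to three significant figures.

Between IV bolus doses, concentration decays as C = C₀·e^(−kτ), so C_peak/C_trough = e^(kτ).
τ_max = ln(C_peak/C_trough) / k = ln(23.7/9.13) / 0.1690 = 0.9539 / 0.1690 = 5.644 h

5.64 h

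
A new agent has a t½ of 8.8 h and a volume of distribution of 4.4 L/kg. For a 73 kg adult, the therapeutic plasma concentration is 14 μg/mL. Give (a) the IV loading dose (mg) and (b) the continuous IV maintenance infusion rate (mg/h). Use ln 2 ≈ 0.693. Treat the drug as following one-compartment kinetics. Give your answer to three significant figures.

Vd(total) = 73 kg × 4.4 L/kg = 321.2 L
LD = Vd × C = 321.2 × 14 = 4497 mg
CL = 0.693 × Vd / t½ = 0.693 × 321.2 / 8.8 = 25.29 L/h
Infusion rate = CL × Css = 25.29 × 14 = 354.1 mg/h

(a) 4500 mg; (b) 354 mg/h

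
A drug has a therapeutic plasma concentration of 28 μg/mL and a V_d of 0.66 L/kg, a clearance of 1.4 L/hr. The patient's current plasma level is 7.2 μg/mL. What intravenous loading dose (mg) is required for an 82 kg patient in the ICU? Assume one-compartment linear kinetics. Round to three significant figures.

1130 mg

Vd = 0.66 L/kg × 82 kg = 54.12 L
Concentration deficit ΔC = 28 − 7.2 = 20.80 mg/L
LD = Vd × ΔC = 54.12 × 20.80 = 1126 mg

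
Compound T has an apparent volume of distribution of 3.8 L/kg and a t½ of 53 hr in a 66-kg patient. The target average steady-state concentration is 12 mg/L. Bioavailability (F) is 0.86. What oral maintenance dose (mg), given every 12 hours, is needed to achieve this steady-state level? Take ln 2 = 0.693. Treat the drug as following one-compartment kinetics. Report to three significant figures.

Vd = 3.8 L/kg × 66 kg = 250.8 L
k = 0.693/53 = 0.01308 h⁻¹, so CL = k·Vd = 0.01308 × 250.8 = 3.280 L/h
D = CL × Css × τ / F = 3.280 × 12 × 12 / 0.86 = 549.2 mg

549 mg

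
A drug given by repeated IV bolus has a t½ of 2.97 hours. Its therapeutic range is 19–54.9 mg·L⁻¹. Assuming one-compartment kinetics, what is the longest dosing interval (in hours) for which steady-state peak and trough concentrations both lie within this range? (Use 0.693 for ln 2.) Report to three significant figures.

4.55 h

k = 0.693 / t½ = 0.693 / 2.97 = 0.2333 h⁻¹
Between IV bolus doses, concentration decays as C = C₀·e^(−kτ), so C_peak/C_trough = e^(kτ).
τ_max = ln(C_peak/C_trough) / k = ln(54.9/19) / 0.2333 = 1.061 / 0.2333 = 4.548 h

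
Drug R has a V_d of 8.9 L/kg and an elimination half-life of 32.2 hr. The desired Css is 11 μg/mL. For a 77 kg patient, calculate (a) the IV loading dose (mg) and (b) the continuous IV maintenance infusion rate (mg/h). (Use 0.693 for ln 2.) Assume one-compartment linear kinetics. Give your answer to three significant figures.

Vd = 8.9 L/kg × 77 kg = 685.3 L
LD = Vd × C = 685.3 × 11 = 7538 mg
CL = 0.693 × Vd / t½ = 0.693 × 685.3 / 32.2 = 14.75 L/h
Infusion rate = CL × Css = 14.75 × 11 = 162.3 mg/h

(a) 7540 mg; (b) 162 mg/h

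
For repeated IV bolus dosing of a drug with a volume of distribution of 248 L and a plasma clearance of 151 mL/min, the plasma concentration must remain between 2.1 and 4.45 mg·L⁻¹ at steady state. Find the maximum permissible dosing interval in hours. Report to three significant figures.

20.6 h

CL = 151 mL/min × 60/1000 = 9.060 L/h
k = CL / Vd = 9.060 / 248.0 = 0.03653 h⁻¹
Between IV bolus doses, concentration decays as C = C₀·e^(−kτ), so C_peak/C_trough = e^(kτ).
τ_max = ln(C_peak/C_trough) / k = ln(4.45/2.1) / 0.03653 = 0.7510 / 0.03653 = 20.56 h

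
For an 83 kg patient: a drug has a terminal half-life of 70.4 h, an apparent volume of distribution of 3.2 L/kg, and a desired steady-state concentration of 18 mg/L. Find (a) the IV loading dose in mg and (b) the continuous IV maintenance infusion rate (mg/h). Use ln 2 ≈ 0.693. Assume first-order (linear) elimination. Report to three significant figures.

Total Vd = 3.2 × 83 = 265.6 L
LD = Vd × C = 265.6 × 18 = 4781 mg
CL = 0.693 × Vd / t½ = 0.693 × 265.6 / 70.4 = 2.615 L/h
Infusion rate = CL × Css = 2.615 × 18 = 47.07 mg/h

(a) 4780 mg; (b) 47.1 mg/h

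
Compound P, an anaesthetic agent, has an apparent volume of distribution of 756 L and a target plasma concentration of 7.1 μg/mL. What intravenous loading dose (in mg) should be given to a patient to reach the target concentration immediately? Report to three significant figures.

5370 mg

LD = Vd × C = 756.0 × 7.100 = 5368 mg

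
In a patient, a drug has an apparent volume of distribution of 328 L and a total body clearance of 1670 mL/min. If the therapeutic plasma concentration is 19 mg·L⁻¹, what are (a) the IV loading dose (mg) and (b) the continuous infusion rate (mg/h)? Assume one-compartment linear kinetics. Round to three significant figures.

Loading: fill Vd to C_target → 328.0 L × 19 mg/L = 6232 mg
CL = 1670 mL/min = 1670 × 0.06 = 100.2 L/h
Maintenance: replace elimination → rate = CL × Css = 100.2 × 19 = 1904 mg/h

(a) 6230 mg; (b) 1900 mg/h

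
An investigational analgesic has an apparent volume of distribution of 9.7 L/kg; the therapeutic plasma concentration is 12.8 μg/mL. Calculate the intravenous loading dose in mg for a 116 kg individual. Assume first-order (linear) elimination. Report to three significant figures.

14400 mg

Total Vd = 9.7 × 116 = 1125 L
The loading dose fills Vd to the target concentration.
LD = Vd × C = 1125 × 12.80 = 14400 mg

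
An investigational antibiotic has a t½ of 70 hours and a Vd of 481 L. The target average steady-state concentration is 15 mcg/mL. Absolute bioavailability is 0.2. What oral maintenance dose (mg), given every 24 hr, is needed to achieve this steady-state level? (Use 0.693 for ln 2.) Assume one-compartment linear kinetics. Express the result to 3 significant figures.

8570 mg

k = 0.693/70 = 0.009900 h⁻¹, so CL = k·Vd = 0.009900 × 481.0 = 4.762 L/h
D = CL × Css × τ / F = 4.762 × 15 × 24 / 0.2 = 8572 mg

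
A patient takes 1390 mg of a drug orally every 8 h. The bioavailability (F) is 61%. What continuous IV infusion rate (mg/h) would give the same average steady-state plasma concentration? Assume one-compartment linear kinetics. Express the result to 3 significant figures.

Equivalent systemic input: infusion rate = F·D/τ.
Rate = 0.61 × 1390 / 8 = 106.0 mg/h

106 mg/h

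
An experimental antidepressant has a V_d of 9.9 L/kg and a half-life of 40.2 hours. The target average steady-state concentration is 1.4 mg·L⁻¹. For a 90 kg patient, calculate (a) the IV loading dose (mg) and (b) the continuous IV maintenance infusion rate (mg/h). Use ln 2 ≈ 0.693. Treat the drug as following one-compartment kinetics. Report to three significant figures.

(a) 1250 mg; (b) 21.5 mg/h

Vd = 9.9 L/kg × 90 kg = 891.0 L
LD = Vd × C = 891.0 × 1.4 = 1247 mg
CL = 0.693 × Vd / t½ = 0.693 × 891.0 / 40.2 = 15.36 L/h
Infusion rate = CL × Css = 15.36 × 1.4 = 21.50 mg/h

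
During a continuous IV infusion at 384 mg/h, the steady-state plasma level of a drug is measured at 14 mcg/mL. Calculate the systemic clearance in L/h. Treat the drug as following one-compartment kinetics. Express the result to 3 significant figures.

27.4 L/h

At steady state, infusion rate = CL × Css, so CL = rate / Css.
CL = 384 / 14 = 27.43 L/h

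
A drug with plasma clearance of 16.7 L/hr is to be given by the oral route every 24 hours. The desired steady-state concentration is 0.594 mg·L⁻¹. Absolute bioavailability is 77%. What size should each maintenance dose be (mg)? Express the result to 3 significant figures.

309 mg

D = CL × Css × τ / F = 16.70 × 0.594 × 24 / 0.77 = 309.2 mg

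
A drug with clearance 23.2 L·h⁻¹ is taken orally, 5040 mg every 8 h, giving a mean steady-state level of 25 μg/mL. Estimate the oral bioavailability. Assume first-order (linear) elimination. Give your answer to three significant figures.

0.921

F·D/τ = CL·Css at steady state → F = CL·Css·τ / D.
F = 23.2 × 25 × 8 / 5040 = 0.921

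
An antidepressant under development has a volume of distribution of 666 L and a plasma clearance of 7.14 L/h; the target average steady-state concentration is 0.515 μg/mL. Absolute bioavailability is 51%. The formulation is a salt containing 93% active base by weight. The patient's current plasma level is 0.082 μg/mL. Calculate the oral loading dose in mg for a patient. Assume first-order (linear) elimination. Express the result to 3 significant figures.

608 mg

Concentration deficit ΔC = 0.515 − 0.082 = 0.4330 mg/L
LD = Vd × ΔC / F / S = 666.0 × 0.4330 / 0.51 / 0.93 = 608.0 mg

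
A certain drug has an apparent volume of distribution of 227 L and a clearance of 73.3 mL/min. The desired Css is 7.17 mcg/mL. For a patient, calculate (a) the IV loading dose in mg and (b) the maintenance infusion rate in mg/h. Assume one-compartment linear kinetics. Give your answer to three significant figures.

(a) 1630 mg; (b) 31.5 mg/h

Loading: fill Vd to C_target → 227.0 L × 7.17 mg/L = 1628 mg
CL = 73.3 mL/min = 73.3 × 0.06 = 4.398 L/h
Infusion rate = 4.398 L/h × 7.17 mg/L = 31.53 mg/h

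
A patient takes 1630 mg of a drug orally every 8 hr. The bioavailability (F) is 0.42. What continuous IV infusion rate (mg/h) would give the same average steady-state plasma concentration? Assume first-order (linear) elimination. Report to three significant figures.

Equivalent systemic input: infusion rate = F·D/τ.
Rate = 0.42 × 1630 / 8 = 85.58 mg/h

85.6 mg/h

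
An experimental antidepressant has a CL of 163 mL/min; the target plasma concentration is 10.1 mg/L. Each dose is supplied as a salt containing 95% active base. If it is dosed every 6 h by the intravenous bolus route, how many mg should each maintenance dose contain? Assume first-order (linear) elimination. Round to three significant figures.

624 mg

CL = 163 mL/min = 163 × 0.06 = 9.780 L/h
D = CL × Css × τ / S = 9.780 × 10.1 × 6 / 0.95 = 623.9 mg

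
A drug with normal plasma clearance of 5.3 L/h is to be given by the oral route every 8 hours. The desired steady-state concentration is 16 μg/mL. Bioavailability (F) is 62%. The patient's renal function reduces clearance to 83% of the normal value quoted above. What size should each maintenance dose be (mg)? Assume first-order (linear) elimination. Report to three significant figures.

Patient clearance = 0.83 × 5.300 = 4.399 L/h
D = CL × Css × τ / F = 4.399 × 16 × 8 / 0.62 = 908.2 mg

908 mg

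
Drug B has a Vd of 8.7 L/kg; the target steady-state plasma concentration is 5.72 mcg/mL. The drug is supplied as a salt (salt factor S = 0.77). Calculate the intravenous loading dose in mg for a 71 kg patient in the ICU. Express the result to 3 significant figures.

4590 mg

Total Vd = 8.7 × 71 = 617.7 L
The loading dose fills Vd to the target concentration.
LD = Vd × C / S = 617.7 × 5.720 / 0.77 = 4589 mg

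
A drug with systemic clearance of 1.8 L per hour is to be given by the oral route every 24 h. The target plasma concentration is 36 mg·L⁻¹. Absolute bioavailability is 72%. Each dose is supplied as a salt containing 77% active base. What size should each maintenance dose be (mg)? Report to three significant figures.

D = CL × Css × τ / F / S = 1.800 × 36 × 24 / 0.72 / 0.77 = 2805 mg

2810 mg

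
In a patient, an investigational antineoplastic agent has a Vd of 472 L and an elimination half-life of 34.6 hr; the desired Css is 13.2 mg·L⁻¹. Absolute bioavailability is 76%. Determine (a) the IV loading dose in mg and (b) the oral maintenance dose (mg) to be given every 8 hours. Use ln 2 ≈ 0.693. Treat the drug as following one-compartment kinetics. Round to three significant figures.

(a) 6230 mg; (b) 1310 mg

LD = Vd × C = 472.0 × 13.2 = 6230 mg
CL = 0.693 × Vd / t½ = 0.693 × 472.0 / 34.6 = 9.454 L/h
D = CL × Css × τ / F = 9.454 × 13.2 × 8 / 0.76 = 1314 mg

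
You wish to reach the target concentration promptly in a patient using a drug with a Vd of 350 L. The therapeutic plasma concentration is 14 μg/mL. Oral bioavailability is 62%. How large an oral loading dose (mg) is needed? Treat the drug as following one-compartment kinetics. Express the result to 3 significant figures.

The loading dose fills Vd to the target concentration.
LD = Vd × C / F = 350.0 × 14.00 / 0.62 = 7903 mg

7900 mg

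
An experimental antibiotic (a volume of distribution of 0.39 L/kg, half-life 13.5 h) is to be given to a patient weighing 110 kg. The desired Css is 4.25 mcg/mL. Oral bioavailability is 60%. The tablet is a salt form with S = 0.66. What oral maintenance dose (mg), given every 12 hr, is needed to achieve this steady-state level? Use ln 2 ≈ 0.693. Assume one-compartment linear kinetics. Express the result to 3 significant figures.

Vd = 0.39 L/kg × 110 kg = 42.90 L
CL = ln 2 · Vd / t½ = 0.693 × 42.90 / 13.5 = 2.202 L/h
D = CL × Css × τ / F / S = 2.202 × 4.25 × 12 / 0.6 / 0.66 = 283.6 mg

284 mg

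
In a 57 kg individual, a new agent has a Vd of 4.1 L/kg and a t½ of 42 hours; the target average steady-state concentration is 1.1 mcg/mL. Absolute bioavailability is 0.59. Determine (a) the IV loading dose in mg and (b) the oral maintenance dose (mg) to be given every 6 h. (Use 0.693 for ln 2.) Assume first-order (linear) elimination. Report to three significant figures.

(a) 257 mg; (b) 43.1 mg

Vd(total) = 57 kg × 4.1 L/kg = 233.7 L
LD = Vd × C = 233.7 × 1.1 = 257.1 mg
CL = 0.693 × Vd / t½ = 0.693 × 233.7 / 42 = 3.856 L/h
D = CL × Css × τ / F = 3.856 × 1.1 × 6 / 0.59 = 43.13 mg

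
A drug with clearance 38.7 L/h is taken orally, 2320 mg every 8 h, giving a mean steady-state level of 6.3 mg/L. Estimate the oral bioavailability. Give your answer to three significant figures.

F·D/τ = CL·Css at steady state → F = CL·Css·τ / D.
F = 38.7 × 6.3 × 8 / 2320 = 0.841

0.841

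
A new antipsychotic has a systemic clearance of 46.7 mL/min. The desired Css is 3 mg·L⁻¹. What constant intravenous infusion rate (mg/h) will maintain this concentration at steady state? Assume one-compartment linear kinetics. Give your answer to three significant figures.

CL = 46.7 mL/min × 60/1000 = 2.802 L/h
At steady state, infusion rate equals elimination rate: rate in = CL × Css.
R₀ = 2.802 × 3 = 8.406 mg/h

8.41 mg/h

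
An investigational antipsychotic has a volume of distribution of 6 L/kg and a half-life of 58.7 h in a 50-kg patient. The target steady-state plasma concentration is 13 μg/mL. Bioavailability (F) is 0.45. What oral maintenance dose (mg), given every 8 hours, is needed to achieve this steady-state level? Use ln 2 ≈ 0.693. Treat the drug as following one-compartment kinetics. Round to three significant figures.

Vd(total) = 50 kg × 6 L/kg = 300.0 L
CL = ln 2 · Vd / t½ = 0.693 × 300.0 / 58.7 = 3.542 L/h
D = CL × Css × τ / F = 3.542 × 13 × 8 / 0.45 = 818.6 mg

819 mg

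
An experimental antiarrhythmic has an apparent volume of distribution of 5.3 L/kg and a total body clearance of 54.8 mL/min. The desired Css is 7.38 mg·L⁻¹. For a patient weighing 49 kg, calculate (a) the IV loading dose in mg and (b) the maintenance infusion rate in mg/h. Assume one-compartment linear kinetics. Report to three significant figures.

(a) 1920 mg; (b) 24.3 mg/h

Total Vd = 5.3 × 49 = 259.7 L
LD = Vd · C_target = 259.7 × 7.38 = 1917 mg
CL = 54.8 mL/min = 54.8 × 0.06 = 3.288 L/h
Maintenance infusion rate = CL × Css = 3.288 × 7.38 = 24.27 mg/h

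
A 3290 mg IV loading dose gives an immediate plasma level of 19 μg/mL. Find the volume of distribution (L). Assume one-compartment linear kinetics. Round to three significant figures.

Immediately after an IV bolus, C₀ = Dose / Vd, so Vd = Dose / C₀.
Vd = 3290 / 19 = 173.2 L

173 L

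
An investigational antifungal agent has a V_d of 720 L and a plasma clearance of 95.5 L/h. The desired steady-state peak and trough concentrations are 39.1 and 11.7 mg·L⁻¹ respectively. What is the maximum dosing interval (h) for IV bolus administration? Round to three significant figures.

k = CL / Vd = 95.50 / 720.0 = 0.1326 h⁻¹
Between IV bolus doses, concentration decays as C = C₀·e^(−kτ), so C_peak/C_trough = e^(kτ).
τ_max = ln(C_peak/C_trough) / k = ln(39.1/11.7) / 0.1326 = 1.207 / 0.1326 = 9.103 h

9.10 h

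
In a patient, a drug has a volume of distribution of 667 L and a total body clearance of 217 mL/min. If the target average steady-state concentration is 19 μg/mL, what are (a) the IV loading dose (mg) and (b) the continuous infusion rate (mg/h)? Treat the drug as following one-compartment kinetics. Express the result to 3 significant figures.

Loading: fill Vd to C_target → 667.0 L × 19 mg/L = 12670 mg
Convert clearance: 217 mL/min × 60 min/h ÷ 1000 mL/L = 13.02 L/h
Infusion rate = 13.02 L/h × 19 mg/L = 247.4 mg/h

(a) 12700 mg; (b) 247 mg/h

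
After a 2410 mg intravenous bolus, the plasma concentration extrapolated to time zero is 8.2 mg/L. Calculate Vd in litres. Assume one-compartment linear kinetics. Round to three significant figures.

294 L

Immediately after an IV bolus, C₀ = Dose / Vd, so Vd = Dose / C₀.
Vd = 2410 / 8.2 = 293.9 L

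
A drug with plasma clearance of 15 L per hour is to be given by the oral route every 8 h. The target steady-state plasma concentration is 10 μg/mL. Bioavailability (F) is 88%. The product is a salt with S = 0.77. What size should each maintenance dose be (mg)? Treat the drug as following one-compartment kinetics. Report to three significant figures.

D = CL × Css × τ / F / S = 15.00 × 10 × 8 / 0.88 / 0.77 = 1771 mg

1770 mg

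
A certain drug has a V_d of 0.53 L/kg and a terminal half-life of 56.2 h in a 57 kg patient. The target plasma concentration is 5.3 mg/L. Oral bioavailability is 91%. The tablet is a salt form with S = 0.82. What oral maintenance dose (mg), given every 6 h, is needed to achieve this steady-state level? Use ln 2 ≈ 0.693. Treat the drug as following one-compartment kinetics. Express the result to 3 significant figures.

Vd = 0.53 L/kg × 57 kg = 30.21 L
CL = 0.693 × Vd / t½ = 0.693 × 30.21 / 56.2 = 0.3725 L/h
D = CL × Css × τ / F / S = 0.3725 × 5.3 × 6 / 0.91 / 0.82 = 15.87 mg

15.9 mg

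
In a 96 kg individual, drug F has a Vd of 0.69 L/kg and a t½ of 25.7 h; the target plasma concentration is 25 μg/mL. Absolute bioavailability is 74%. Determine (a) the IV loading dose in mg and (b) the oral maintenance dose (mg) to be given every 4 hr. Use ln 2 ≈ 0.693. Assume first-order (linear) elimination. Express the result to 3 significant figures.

Total Vd = 0.69 × 96 = 66.24 L
LD = Vd × C = 66.24 × 25 = 1656 mg
CL = 0.693 × Vd / t½ = 0.693 × 66.24 / 25.7 = 1.786 L/h
D = CL × Css × τ / F = 1.786 × 25 × 4 / 0.74 = 241.4 mg

(a) 1660 mg; (b) 241 mg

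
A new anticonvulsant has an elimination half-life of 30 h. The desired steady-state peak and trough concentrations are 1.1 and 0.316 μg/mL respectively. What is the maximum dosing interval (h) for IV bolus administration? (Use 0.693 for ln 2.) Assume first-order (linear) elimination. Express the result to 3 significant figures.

54.0 h

k = 0.693 / t½ = 0.693 / 30 = 0.02310 h⁻¹
Between IV bolus doses, concentration decays as C = C₀·e^(−kτ), so C_peak/C_trough = e^(kτ).
τ_max = ln(C_peak/C_trough) / k = ln(1.1/0.316) / 0.02310 = 1.247 / 0.02310 = 53.98 h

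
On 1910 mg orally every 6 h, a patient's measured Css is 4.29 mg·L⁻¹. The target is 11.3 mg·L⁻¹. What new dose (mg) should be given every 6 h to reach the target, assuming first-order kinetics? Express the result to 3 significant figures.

5030 mg

With linear kinetics, Css is proportional to dose rate (D/τ) at fixed clearance.
D₂ = D₁ × (Css,target / Css,current) = 1910 × 11.3/4.29 = 5031 mg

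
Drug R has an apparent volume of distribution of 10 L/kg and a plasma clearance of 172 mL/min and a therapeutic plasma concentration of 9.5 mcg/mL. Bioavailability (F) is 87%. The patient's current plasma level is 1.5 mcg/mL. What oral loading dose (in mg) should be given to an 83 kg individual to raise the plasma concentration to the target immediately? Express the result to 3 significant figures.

Vd = 10 L/kg × 83 kg = 830.0 L
Concentration deficit ΔC = 9.5 − 1.5 = 8.000 mg/L
LD = Vd × ΔC / F = 830.0 × 8.000 / 0.87 = 7632 mg

7630 mg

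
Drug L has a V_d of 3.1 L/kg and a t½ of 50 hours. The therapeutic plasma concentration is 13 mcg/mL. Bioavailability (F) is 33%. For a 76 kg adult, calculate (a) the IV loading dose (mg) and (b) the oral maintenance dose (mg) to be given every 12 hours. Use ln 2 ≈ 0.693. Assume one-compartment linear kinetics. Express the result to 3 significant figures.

(a) 3060 mg; (b) 1540 mg

Vd = 3.1 L/kg × 76 kg = 235.6 L
LD = Vd × C = 235.6 × 13 = 3063 mg
CL = 0.693 × Vd / t½ = 0.693 × 235.6 / 50 = 3.265 L/h
D = CL × Css × τ / F = 3.265 × 13 × 12 / 0.33 = 1543 mg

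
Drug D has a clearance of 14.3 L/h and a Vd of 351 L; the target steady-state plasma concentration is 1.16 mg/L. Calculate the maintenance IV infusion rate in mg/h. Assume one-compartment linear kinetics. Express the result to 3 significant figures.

Maintenance depends on clearance, not Vd — rate in must match rate out.
R₀ = 14.30 × 1.16 = 16.59 mg/h

16.6 mg/h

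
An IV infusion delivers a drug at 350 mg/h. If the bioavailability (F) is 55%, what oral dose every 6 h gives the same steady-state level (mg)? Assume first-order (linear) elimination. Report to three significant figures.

3820 mg

To maintain the same Css, the systemic dosing rate must be unchanged: F·D/τ = infusion rate.
D = rate × τ / F = 350 × 6 / 0.55 = 3818 mg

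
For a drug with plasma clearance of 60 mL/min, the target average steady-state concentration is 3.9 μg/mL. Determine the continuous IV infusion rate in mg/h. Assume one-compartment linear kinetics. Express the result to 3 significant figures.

14.0 mg/h

CL = 60 mL/min = 60 × 0.06 = 3.600 L/h
Infusion rate = CL · Css = 3.600 L/h × 3.9 mg/L = 14.04 mg/h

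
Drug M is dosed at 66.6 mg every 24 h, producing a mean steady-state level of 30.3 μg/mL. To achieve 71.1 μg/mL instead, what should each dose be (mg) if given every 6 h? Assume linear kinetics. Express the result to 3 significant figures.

With linear kinetics, Css is proportional to dose rate (D/τ) at fixed clearance.
D₂ = D₁ × (Css,target / Css,current) × (τ₂/τ₁) = 66.6 × (71.1/30.3) × (6/24) = 39.07 mg

39.1 mg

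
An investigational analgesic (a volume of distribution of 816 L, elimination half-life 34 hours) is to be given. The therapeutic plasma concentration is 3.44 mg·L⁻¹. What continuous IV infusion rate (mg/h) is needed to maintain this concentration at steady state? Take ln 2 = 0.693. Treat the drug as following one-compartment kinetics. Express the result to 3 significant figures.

57.2 mg/h

k = 0.693/34 = 0.02038 h⁻¹, so CL = k·Vd = 0.02038 × 816.0 = 16.63 L/h
Infusion rate = CL × Css = 16.63 × 3.44 = 57.21 mg/h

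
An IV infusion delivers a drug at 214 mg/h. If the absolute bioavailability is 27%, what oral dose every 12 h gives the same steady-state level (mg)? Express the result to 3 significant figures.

9510 mg

To maintain the same Css, the systemic dosing rate must be unchanged: F·D/τ = infusion rate.
D = rate × τ / F = 214 × 12 / 0.27 = 9511 mg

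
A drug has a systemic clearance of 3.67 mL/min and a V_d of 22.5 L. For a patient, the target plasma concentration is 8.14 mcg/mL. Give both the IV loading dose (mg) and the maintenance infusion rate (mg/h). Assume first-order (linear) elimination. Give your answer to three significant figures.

(a) 183 mg; (b) 1.79 mg/h

Loading dose = Vd × C = 22.50 × 8.14 = 183.2 mg
CL = 3.67 mL/min × 60/1000 = 0.2202 L/h
Infusion rate = 0.2202 L/h × 8.14 mg/L = 1.792 mg/h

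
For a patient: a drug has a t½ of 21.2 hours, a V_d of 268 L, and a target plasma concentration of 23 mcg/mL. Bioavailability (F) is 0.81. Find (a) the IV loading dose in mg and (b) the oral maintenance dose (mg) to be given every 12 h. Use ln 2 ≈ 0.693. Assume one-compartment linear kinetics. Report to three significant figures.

LD = Vd × C = 268.0 × 23 = 6164 mg
CL = 0.693 × Vd / t½ = 0.693 × 268.0 / 21.2 = 8.761 L/h
D = CL × Css × τ / F = 8.761 × 23 × 12 / 0.81 = 2985 mg

(a) 6160 mg; (b) 2990 mg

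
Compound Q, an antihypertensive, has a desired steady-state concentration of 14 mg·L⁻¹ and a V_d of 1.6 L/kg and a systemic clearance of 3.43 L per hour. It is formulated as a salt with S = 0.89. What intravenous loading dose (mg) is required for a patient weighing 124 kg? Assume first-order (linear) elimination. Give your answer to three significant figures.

3120 mg

Total Vd = 1.6 × 124 = 198.4 L
LD = Vd × C / S = 198.4 × 14.00 / 0.89 = 3121 mg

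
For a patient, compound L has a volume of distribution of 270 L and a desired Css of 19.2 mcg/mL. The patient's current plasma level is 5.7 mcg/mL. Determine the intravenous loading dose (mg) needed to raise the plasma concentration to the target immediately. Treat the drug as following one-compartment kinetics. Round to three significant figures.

3650 mg

The loading dose fills Vd to the target concentration.
Concentration deficit ΔC = 19.2 − 5.7 = 13.50 mg/L
LD = Vd × ΔC = 270.0 × 13.50 = 3645 mg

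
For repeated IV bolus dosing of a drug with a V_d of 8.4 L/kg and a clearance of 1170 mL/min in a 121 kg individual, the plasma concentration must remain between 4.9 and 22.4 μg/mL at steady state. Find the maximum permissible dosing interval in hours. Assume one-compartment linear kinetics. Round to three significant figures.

Total Vd = 8.4 × 121 = 1016 L
CL = 1170 mL/min × 60/1000 = 70.20 L/h
k = CL / Vd = 70.20 / 1016 = 0.06909 h⁻¹
Between IV bolus doses, concentration decays as C = C₀·e^(−kτ), so C_peak/C_trough = e^(kτ).
τ_max = ln(C_peak/C_trough) / k = ln(22.4/4.9) / 0.06909 = 1.520 / 0.06909 = 22.00 h

22.0 h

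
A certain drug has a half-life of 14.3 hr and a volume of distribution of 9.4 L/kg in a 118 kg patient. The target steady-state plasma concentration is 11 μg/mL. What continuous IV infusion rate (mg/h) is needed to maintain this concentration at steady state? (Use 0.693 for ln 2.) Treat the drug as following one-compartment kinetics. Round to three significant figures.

Total Vd = 9.4 × 118 = 1109 L
CL = 0.693 × Vd / t½ = 0.693 × 1109 / 14.3 = 53.74 L/h
Infusion rate = CL × Css = 53.74 × 11 = 591.1 mg/h

591 mg/h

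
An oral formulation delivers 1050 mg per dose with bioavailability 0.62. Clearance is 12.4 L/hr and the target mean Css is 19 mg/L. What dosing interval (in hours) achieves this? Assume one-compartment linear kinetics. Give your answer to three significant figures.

2.76 h

F·D/τ = CL·Css → τ = F·D / (CL·Css).
τ = 0.62 × 1050 / (12.4 × 19) = 2.763 h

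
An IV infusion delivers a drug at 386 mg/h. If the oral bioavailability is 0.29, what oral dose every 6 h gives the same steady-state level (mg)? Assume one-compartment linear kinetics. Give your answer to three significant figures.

To maintain the same Css, the systemic dosing rate must be unchanged: F·D/τ = infusion rate.
D = rate × τ / F = 386 × 6 / 0.29 = 7986 mg

7990 mg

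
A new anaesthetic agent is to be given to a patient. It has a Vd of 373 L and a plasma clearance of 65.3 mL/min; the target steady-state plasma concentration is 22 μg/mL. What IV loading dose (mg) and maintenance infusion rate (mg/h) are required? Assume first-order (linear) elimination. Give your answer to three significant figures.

Loading dose = Vd × C = 373.0 × 22 = 8206 mg
Convert clearance: 65.3 mL/min × 60 min/h ÷ 1000 mL/L = 3.918 L/h
Infusion rate = 3.918 L/h × 22 mg/L = 86.20 mg/h

(a) 8210 mg; (b) 86.2 mg/h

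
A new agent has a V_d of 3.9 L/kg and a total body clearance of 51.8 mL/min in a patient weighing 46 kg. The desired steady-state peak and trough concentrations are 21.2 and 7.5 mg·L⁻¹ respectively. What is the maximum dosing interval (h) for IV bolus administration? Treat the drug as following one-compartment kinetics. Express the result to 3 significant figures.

Vd = 3.9 L/kg × 46 kg = 179.4 L
CL = 51.8 mL/min × 60/1000 = 3.108 L/h
k = CL / Vd = 3.108 / 179.4 = 0.01732 h⁻¹
Between IV bolus doses, concentration decays as C = C₀·e^(−kτ), so C_peak/C_trough = e^(kτ).
τ_max = ln(C_peak/C_trough) / k = ln(21.2/7.5) / 0.01732 = 1.039 / 0.01732 = 59.99 h

60.0 h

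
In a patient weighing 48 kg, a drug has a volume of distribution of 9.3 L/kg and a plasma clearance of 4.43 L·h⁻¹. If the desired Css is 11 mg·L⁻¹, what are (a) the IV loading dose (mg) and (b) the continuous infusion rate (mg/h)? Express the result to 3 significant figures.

Total Vd = 9.3 × 48 = 446.4 L
LD = Vd · C_target = 446.4 × 11 = 4910 mg
Maintenance infusion rate = CL × Css = 4.430 × 11 = 48.73 mg/h

(a) 4910 mg; (b) 48.7 mg/h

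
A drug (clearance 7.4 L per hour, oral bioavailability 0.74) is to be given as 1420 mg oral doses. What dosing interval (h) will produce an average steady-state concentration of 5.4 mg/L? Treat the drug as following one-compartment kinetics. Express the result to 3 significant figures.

26.3 h

F·D/τ = CL·Css → τ = F·D / (CL·Css).
τ = 0.74 × 1420 / (7.4 × 5.4) = 26.30 h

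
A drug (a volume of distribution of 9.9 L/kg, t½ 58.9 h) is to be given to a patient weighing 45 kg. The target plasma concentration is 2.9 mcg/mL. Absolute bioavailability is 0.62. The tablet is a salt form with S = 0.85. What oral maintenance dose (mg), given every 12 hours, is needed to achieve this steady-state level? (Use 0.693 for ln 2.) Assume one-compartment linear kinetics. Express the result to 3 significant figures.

346 mg

Vd(total) = 45 kg × 9.9 L/kg = 445.5 L
CL = 0.693 × Vd / t½ = 0.693 × 445.5 / 58.9 = 5.242 L/h
D = CL × Css × τ / F / S = 5.242 × 2.9 × 12 / 0.62 / 0.85 = 346.2 mg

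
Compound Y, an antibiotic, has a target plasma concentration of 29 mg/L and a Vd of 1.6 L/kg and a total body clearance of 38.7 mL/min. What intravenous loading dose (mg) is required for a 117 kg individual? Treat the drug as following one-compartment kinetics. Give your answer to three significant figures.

Vd = 1.6 L/kg × 117 kg = 187.2 L
LD = Vd × C = 187.2 × 29.00 = 5429 mg

5430 mg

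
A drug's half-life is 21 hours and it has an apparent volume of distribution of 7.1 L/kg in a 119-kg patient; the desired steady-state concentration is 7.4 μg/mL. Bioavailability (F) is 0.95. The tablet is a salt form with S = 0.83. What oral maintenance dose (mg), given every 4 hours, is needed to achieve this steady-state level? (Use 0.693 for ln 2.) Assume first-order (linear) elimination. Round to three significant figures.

Vd = 7.1 L/kg × 119 kg = 844.9 L
CL = ln 2 · Vd / t½ = 0.693 × 844.9 / 21 = 27.88 L/h
D = CL × Css × τ / F / S = 27.88 × 7.4 × 4 / 0.95 / 0.83 = 1047 mg

1050 mg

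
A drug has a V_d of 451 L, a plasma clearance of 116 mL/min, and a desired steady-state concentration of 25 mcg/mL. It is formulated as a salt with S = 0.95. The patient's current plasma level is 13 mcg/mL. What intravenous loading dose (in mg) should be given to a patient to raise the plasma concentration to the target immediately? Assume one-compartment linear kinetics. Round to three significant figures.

5700 mg

LD is governed by Vd — clearance does not enter the loading-dose calculation.
Concentration deficit ΔC = 25 − 13 = 12.00 mg/L
LD = Vd × ΔC / S = 451.0 × 12.00 / 0.95 = 5697 mg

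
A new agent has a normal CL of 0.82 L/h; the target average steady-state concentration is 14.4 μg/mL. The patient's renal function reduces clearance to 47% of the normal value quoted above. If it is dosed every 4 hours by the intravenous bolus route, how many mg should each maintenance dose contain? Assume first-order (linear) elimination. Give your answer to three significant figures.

22.2 mg

Patient clearance = 0.47 × 0.8200 = 0.3854 L/h
D = CL × Css × τ = 0.3854 × 14.4 × 4 = 22.20 mg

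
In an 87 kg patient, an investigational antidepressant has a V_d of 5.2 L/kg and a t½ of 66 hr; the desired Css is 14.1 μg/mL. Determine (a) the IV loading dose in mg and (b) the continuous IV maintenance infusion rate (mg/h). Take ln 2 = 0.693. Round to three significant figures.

Vd = 5.2 L/kg × 87 kg = 452.4 L
LD = Vd × C = 452.4 × 14.1 = 6379 mg
CL = 0.693 × Vd / t½ = 0.693 × 452.4 / 66 = 4.750 L/h
Infusion rate = CL × Css = 4.750 × 14.1 = 66.98 mg/h

(a) 6380 mg; (b) 67.0 mg/h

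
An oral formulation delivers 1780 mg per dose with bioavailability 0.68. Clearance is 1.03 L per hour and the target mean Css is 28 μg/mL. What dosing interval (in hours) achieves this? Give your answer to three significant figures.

42.0 h

F·D/τ = CL·Css → τ = F·D / (CL·Css).
τ = 0.68 × 1780 / (1.03 × 28) = 41.97 h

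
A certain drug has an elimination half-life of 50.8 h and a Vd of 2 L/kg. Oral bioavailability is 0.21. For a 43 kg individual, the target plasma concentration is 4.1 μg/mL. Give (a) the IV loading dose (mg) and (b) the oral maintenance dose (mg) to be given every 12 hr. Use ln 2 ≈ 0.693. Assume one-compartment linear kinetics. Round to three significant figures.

Vd(total) = 43 kg × 2 L/kg = 86.00 L
LD = Vd × C = 86.00 × 4.1 = 352.6 mg
CL = 0.693 × Vd / t½ = 0.693 × 86.00 / 50.8 = 1.173 L/h
D = CL × Css × τ / F = 1.173 × 4.1 × 12 / 0.21 = 274.8 mg

(a) 353 mg; (b) 275 mg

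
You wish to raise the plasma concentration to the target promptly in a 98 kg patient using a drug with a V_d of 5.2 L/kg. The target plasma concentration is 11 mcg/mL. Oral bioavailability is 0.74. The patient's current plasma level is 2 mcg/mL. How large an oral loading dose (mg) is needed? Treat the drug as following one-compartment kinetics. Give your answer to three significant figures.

6200 mg

Vd = 5.2 L/kg × 98 kg = 509.6 L
Concentration deficit ΔC = 11 − 2 = 9.000 mg/L
LD = Vd × ΔC / F = 509.6 × 9.000 / 0.74 = 6198 mg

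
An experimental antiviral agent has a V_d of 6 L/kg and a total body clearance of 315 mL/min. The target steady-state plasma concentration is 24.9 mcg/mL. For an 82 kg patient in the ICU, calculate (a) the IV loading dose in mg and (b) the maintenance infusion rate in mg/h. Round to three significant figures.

Vd(total) = 82 kg × 6 L/kg = 492.0 L
LD = Vd · C_target = 492.0 × 24.9 = 12250 mg
Convert clearance: 315 mL/min × 60 min/h ÷ 1000 mL/L = 18.90 L/h
Infusion rate = 18.90 L/h × 24.9 mg/L = 470.6 mg/h

(a) 12300 mg; (b) 471 mg/h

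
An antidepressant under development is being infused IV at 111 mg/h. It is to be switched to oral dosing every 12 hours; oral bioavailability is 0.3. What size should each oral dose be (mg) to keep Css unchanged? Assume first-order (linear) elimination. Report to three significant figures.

4440 mg

To maintain the same Css, the systemic dosing rate must be unchanged: F·D/τ = infusion rate.
D = rate × τ / F = 111 × 12 / 0.3 = 4440 mg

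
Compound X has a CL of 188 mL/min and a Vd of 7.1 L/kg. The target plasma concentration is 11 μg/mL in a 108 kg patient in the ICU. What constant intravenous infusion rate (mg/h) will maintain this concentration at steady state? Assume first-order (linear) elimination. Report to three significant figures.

124 mg/h

Convert clearance: 188 mL/min × 60 min/h ÷ 1000 mL/L = 11.28 L/h
Infusion rate = CL · Css = 11.28 L/h × 11 mg/L = 124.1 mg/h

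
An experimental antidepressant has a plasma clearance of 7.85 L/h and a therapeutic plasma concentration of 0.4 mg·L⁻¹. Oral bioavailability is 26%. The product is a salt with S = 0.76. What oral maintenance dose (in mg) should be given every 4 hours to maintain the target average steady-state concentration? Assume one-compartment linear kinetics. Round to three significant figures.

63.6 mg

At steady state, dose per interval replaces the amount cleared in that interval: F·S·D/τ = CL·Css.
D = CL × Css × τ / F / S = 7.850 × 0.4 × 4 / 0.26 / 0.76 = 63.56 mg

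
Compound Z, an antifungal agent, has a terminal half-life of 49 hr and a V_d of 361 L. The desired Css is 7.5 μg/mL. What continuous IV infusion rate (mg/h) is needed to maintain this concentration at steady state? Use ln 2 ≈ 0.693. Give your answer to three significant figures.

CL = ln 2 · Vd / t½ = 0.693 × 361.0 / 49 = 5.106 L/h
Infusion rate = CL × Css = 5.106 × 7.5 = 38.30 mg/h

38.3 mg/h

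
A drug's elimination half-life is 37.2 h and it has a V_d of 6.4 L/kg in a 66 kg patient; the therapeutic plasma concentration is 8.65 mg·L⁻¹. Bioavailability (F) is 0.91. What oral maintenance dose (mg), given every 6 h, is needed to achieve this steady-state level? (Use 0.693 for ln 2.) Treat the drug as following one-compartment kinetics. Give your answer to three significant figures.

449 mg

Vd = 6.4 L/kg × 66 kg = 422.4 L
CL = 0.693 × Vd / t½ = 0.693 × 422.4 / 37.2 = 7.869 L/h
D = CL × Css × τ / F = 7.869 × 8.65 × 6 / 0.91 = 448.8 mg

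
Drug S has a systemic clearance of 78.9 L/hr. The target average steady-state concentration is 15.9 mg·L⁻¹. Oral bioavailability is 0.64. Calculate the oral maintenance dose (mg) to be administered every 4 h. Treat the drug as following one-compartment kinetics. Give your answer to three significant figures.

D = CL × Css × τ / F = 78.90 × 15.9 × 4 / 0.64 = 7841 mg

7840 mg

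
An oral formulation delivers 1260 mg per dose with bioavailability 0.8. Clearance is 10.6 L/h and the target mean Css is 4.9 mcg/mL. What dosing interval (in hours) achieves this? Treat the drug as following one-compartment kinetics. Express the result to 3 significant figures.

19.4 h

F·D/τ = CL·Css → τ = F·D / (CL·Css).
τ = 0.8 × 1260 / (10.6 × 4.9) = 19.41 h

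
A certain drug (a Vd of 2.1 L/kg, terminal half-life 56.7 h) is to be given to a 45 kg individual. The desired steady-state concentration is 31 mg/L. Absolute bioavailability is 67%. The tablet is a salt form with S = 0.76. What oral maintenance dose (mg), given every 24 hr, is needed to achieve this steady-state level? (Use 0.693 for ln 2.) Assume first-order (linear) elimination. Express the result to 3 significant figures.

1690 mg

Vd = 2.1 L/kg × 45 kg = 94.50 L
CL = 0.693 × Vd / t½ = 0.693 × 94.50 / 56.7 = 1.155 L/h
D = CL × Css × τ / F / S = 1.155 × 31 × 24 / 0.67 / 0.76 = 1688 mg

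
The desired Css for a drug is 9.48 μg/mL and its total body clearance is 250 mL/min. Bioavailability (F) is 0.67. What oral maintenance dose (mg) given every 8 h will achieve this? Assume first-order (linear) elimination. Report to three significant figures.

CL = 250 mL/min × 60/1000 = 15.00 L/h
D = CL × Css × τ / F = 15.00 × 9.48 × 8 / 0.67 = 1698 mg

1700 mg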